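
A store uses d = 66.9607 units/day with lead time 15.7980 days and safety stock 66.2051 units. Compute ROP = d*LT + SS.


d*LT = 66.9607 * 15.7980 = 1057.8451
ROP = 1057.8451 + 66.2051 = 1124.0502

1124.0502 units


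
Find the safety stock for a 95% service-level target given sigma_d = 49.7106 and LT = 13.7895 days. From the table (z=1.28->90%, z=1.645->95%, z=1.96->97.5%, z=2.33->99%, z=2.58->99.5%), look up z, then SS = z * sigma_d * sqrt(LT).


From the table, SL = 95% corresponds to z = 1.645
sqrt(LT) = sqrt(13.7895) = 3.7134
SS = 1.645 * 49.7106 * 3.7134 = 303.6611

303.6611 units


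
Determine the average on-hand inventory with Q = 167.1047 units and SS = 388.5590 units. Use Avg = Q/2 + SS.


Q/2 = 83.5524
Avg = 83.5524 + 388.5590 = 472.1114

472.1114 units


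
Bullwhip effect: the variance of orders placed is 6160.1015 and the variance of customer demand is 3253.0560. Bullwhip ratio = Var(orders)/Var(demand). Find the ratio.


BW = 6160.1015 / 3253.0560 = 1.8936

1.8936


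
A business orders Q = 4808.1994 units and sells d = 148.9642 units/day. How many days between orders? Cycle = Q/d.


Cycle = 4808.1994 / 148.9642 = 32.2775

32.2775 days


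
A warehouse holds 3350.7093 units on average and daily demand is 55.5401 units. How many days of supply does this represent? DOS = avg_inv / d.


DOS = 3350.7093 / 55.5401 = 60.3296

60.3296 days


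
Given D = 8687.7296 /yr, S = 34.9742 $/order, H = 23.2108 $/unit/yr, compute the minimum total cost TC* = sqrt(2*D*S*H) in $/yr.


2*D*S*H = 14105035.6976
TC* = sqrt(14105035.6976) = 3755.6671

3755.6671 $/yr


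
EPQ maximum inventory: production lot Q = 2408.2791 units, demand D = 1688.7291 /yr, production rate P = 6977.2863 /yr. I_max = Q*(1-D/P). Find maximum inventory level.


D/P = 0.2420
1 - D/P = 0.7580
I_max = 2408.2791 * 0.7580 = 1825.3976

1825.3976 units


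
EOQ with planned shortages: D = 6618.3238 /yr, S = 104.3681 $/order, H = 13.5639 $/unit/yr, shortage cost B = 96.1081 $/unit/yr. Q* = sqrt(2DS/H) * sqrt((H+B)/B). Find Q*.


sqrt(2DS/H) = 319.1395
sqrt((H+B)/B) = 1.0682
Q* = 319.1395 * 1.0682 = 340.9169

340.9169 units


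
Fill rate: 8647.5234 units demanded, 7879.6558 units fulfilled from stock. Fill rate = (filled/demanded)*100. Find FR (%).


FR = 7879.6558 / 8647.5234 * 100 = 91.1204

91.1204%


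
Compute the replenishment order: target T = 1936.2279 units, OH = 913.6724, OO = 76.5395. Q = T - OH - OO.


Inventory position = OH + OO = 913.6724 + 76.5395 = 990.2119
Q = 1936.2279 - 990.2119 = 946.0160

946.0160 units


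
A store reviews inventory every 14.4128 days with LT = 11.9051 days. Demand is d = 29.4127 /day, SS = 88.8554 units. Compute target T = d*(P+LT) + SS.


P + LT = 26.3179
d*(P+LT) = 29.4127 * 26.3179 = 774.0805
T = 774.0805 + 88.8554 = 862.9359

862.9359 units


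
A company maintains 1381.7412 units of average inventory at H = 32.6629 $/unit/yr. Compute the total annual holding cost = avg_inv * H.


Cost = 1381.7412 * 32.6629 = 45131.6746

45131.6746 $/yr


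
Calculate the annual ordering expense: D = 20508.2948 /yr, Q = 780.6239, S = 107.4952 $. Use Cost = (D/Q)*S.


Number of orders = D/Q = 26.2717
Cost = 26.2717 * 107.4952 = 2824.0786

2824.0786 $/yr


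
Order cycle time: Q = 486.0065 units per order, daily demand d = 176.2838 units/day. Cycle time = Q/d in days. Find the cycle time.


Cycle = 486.0065 / 176.2838 = 2.7570

2.7570 days


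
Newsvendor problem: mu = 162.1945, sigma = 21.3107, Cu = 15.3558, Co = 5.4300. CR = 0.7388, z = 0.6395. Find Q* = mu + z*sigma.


CR = Cu/(Cu+Co) = 15.3558/(15.3558+5.4300) = 0.7388
z = 0.6395
Q* = 162.1945 + 0.6395 * 21.3107 = 175.8227

175.8227 units


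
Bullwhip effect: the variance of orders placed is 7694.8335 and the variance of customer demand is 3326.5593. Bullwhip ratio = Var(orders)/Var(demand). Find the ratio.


BW = 7694.8335 / 3326.5593 = 2.3132

2.3132


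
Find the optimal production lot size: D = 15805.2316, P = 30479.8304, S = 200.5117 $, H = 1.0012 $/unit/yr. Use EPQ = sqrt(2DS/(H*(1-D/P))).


1 - D/P = 1 - 0.5185 = 0.4815
H*(1-D/P) = 0.4820
2DS = 6338267.7140
EPQ = sqrt(13149100.5820) = 3626.1689

3626.1689 units


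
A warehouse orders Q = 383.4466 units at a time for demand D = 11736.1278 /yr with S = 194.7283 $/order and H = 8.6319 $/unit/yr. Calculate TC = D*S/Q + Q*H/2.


Ordering cost = D*S/Q = 5960.0378
Holding cost = Q*H/2 = 1654.9364
TC = 5960.0378 + 1654.9364 = 7614.9741

7614.9741 $/yr


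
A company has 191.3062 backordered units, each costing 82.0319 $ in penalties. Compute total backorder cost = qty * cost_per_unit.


Total = 191.3062 * 82.0319 = 15693.2111

15693.2111 $


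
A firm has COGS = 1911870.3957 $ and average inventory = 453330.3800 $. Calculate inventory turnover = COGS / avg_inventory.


Turnover = 1911870.3957 / 453330.3800 = 4.2174

4.2174


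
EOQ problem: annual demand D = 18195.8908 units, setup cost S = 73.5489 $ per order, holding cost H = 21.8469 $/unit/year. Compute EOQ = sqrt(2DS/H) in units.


2*D*S = 2 * 18195.8908 * 73.5489 = 2676575.5057
2*D*S/H = 122515.1168
EOQ = sqrt(122515.1168) = 350.0216

350.0216 units


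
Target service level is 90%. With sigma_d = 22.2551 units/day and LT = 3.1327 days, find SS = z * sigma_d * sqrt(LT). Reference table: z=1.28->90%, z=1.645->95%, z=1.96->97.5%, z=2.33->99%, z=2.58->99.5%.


From the table, SL = 90% corresponds to z = 1.28
sqrt(LT) = sqrt(3.1327) = 1.7699
SS = 1.28 * 22.2551 * 1.7699 = 50.4195

50.4195 units


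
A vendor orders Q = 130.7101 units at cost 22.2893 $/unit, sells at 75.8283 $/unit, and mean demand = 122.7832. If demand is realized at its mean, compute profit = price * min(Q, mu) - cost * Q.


Sales at mu = min(130.7101, 122.7832) = 122.7832
Revenue = 75.8283 * 122.7832 = 9310.4413
Total cost = 22.2893 * 130.7101 = 2913.4366
Profit = 9310.4413 - 2913.4366 = 6397.0047

6397.0047 $


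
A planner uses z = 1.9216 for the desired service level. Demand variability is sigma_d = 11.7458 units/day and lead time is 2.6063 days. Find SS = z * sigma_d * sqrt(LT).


sqrt(LT) = sqrt(2.6063) = 1.6144
SS = 1.9216 * 11.7458 * 1.6144 = 36.4383

36.4383 units


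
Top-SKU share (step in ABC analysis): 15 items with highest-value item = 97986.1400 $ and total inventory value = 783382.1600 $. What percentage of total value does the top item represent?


Top item = 97986.1400
Total = 783382.1600
Percentage = 97986.1400 / 783382.1600 * 100 = 12.5081

12.5081%


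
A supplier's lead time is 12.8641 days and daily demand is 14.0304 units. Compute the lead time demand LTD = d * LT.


LTD = 14.0304 * 12.8641 = 180.4885

180.4885 units


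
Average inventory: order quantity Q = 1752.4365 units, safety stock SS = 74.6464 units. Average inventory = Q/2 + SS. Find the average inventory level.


Q/2 = 876.2183
Avg = 876.2183 + 74.6464 = 950.8646

950.8646 units


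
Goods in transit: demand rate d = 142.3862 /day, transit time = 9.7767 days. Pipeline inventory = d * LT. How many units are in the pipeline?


Pipeline = 142.3862 * 9.7767 = 1392.0672

1392.0672 units


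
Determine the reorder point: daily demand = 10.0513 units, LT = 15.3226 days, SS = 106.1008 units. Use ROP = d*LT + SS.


d*LT = 10.0513 * 15.3226 = 154.0120
ROP = 154.0120 + 106.1008 = 260.1128

260.1128 units


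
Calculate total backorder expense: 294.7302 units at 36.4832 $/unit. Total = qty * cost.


Total = 294.7302 * 36.4832 = 10752.7008

10752.7008 $


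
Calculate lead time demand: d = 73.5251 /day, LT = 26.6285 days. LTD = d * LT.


LTD = 73.5251 * 26.6285 = 1957.8631

1957.8631 units


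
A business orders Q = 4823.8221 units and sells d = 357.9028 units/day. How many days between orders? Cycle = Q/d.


Cycle = 4823.8221 / 357.9028 = 13.4780

13.4780 days


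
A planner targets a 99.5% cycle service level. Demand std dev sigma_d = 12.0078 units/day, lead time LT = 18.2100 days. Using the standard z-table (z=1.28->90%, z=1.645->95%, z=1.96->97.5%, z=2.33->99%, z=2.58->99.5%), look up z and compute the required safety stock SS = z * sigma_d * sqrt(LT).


From the table, SL = 99.5% corresponds to z = 2.58
sqrt(LT) = sqrt(18.2100) = 4.2673
SS = 2.58 * 12.0078 * 4.2673 = 132.2020

132.2020 units


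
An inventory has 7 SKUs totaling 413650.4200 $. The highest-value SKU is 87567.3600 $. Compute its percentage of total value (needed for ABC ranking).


Top item = 87567.3600
Total = 413650.4200
Percentage = 87567.3600 / 413650.4200 * 100 = 21.1694

21.1694%


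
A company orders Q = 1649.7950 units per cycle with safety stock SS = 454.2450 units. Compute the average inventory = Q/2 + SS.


Q/2 = 824.8975
Avg = 824.8975 + 454.2450 = 1279.1425

1279.1425 units


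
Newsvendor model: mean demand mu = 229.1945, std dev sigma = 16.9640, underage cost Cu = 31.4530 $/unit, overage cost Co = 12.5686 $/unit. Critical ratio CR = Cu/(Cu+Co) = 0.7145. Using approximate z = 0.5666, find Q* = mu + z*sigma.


CR = Cu/(Cu+Co) = 31.4530/(31.4530+12.5686) = 0.7145
z = 0.5666
Q* = 229.1945 + 0.5666 * 16.9640 = 238.8063

238.8063 units


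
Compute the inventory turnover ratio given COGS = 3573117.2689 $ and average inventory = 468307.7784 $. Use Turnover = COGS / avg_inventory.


Turnover = 3573117.2689 / 468307.7784 = 7.6298

7.6298


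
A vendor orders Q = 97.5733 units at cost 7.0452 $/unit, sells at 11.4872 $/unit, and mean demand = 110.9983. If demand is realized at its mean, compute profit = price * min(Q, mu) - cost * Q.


Sales at mu = min(97.5733, 110.9983) = 97.5733
Revenue = 11.4872 * 97.5733 = 1120.8440
Total cost = 7.0452 * 97.5733 = 687.4234
Profit = 1120.8440 - 687.4234 = 433.4206

433.4206 $


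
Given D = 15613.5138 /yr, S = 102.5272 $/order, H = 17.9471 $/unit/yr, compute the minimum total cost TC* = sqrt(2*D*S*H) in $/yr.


2*D*S*H = 57459788.9924
TC* = sqrt(57459788.9924) = 7580.2235

7580.2235 $/yr


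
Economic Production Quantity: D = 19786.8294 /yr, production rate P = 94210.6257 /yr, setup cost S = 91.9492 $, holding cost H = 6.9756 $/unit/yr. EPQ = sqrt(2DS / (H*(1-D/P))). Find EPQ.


1 - D/P = 1 - 0.2100 = 0.7900
H*(1-D/P) = 5.5105
2DS = 3638766.2677
EPQ = sqrt(660329.4396) = 812.6066

812.6066 units


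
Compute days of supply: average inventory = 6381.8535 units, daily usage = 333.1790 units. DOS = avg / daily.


DOS = 6381.8535 / 333.1790 = 19.1544

19.1544 days


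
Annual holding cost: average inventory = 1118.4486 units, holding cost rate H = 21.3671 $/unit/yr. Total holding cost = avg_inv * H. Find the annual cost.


Cost = 1118.4486 * 21.3671 = 23898.0031

23898.0031 $/yr


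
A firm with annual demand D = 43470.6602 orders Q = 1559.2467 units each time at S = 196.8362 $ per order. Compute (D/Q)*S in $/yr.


Number of orders = D/Q = 27.8793
Cost = 27.8793 * 196.8362 = 5487.6496

5487.6496 $/yr


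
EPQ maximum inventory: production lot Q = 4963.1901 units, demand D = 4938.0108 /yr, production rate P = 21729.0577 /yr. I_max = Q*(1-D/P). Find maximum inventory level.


D/P = 0.2273
1 - D/P = 0.7727
I_max = 4963.1901 * 0.7727 = 3835.2863

3835.2863 units


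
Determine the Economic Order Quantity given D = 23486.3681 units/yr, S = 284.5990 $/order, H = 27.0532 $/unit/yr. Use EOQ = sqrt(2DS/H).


2*D*S = 2 * 23486.3681 * 284.5990 = 13368393.7498
2*D*S/H = 494152.0319
EOQ = sqrt(494152.0319) = 702.9595

702.9595 units


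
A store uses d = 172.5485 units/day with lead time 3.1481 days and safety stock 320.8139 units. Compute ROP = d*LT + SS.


d*LT = 172.5485 * 3.1481 = 543.1999
ROP = 543.1999 + 320.8139 = 864.0138

864.0138 units


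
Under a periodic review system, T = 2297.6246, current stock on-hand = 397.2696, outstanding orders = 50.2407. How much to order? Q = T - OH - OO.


Inventory position = OH + OO = 397.2696 + 50.2407 = 447.5103
Q = 2297.6246 - 447.5103 = 1850.1143

1850.1143 units


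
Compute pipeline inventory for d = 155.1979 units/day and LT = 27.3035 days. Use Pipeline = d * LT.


Pipeline = 155.1979 * 27.3035 = 4237.4459

4237.4459 units


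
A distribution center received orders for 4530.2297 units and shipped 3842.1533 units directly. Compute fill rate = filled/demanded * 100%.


FR = 3842.1533 / 4530.2297 * 100 = 84.8114

84.8114%


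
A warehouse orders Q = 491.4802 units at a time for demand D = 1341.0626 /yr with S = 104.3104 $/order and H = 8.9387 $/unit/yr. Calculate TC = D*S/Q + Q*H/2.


Ordering cost = D*S/Q = 284.6234
Holding cost = Q*H/2 = 2196.5970
TC = 284.6234 + 2196.5970 = 2481.2205

2481.2205 $/yr


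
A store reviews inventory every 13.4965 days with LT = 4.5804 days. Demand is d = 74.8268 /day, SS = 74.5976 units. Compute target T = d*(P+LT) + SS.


P + LT = 18.0769
d*(P+LT) = 74.8268 * 18.0769 = 1352.6366
T = 1352.6366 + 74.5976 = 1427.2342

1427.2342 units


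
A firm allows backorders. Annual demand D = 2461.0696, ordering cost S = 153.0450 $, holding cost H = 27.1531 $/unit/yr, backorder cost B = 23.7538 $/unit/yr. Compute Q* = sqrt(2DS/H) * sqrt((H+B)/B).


sqrt(2DS/H) = 166.5623
sqrt((H+B)/B) = 1.4639
Q* = 166.5623 * 1.4639 = 243.8364

243.8364 units


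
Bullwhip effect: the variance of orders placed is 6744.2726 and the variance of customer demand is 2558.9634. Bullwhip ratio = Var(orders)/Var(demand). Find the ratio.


BW = 6744.2726 / 2558.9634 = 2.6355

2.6355


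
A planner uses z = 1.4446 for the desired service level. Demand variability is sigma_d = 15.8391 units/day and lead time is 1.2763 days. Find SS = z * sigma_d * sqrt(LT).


sqrt(LT) = sqrt(1.2763) = 1.1297
SS = 1.4446 * 15.8391 * 1.1297 = 25.8496

25.8496 units


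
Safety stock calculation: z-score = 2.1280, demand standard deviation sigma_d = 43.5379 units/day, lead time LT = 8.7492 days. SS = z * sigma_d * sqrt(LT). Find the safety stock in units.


sqrt(LT) = sqrt(8.7492) = 2.9579
SS = 2.1280 * 43.5379 * 2.9579 = 274.0459

274.0459 units


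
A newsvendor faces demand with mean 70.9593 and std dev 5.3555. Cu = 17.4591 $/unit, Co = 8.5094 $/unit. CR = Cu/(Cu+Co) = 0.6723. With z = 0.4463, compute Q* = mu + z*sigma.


CR = Cu/(Cu+Co) = 17.4591/(17.4591+8.5094) = 0.6723
z = 0.4463
Q* = 70.9593 + 0.4463 * 5.3555 = 73.3495

73.3495 units


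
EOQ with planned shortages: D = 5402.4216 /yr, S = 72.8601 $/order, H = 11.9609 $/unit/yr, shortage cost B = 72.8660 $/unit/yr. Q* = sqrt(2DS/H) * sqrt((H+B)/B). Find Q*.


sqrt(2DS/H) = 256.5501
sqrt((H+B)/B) = 1.0790
Q* = 256.5501 * 1.0790 = 276.8067

276.8067 units


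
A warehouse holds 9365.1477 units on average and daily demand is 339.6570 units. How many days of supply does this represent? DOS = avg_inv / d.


DOS = 9365.1477 / 339.6570 = 27.5724

27.5724 days


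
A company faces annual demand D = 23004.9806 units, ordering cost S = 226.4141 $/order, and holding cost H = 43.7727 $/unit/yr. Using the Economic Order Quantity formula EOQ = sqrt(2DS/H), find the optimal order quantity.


2*D*S = 2 * 23004.9806 * 226.4141 = 10417303.9561
2*D*S/H = 237986.3238
EOQ = sqrt(237986.3238) = 487.8384

487.8384 units


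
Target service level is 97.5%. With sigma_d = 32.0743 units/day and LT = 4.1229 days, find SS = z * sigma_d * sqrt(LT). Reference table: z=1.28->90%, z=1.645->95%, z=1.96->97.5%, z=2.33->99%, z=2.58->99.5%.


From the table, SL = 97.5% corresponds to z = 1.96
sqrt(LT) = sqrt(4.1229) = 2.0305
SS = 1.96 * 32.0743 * 2.0305 = 127.6482

127.6482 units


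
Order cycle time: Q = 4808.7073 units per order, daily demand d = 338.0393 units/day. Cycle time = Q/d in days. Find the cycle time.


Cycle = 4808.7073 / 338.0393 = 14.2253

14.2253 days


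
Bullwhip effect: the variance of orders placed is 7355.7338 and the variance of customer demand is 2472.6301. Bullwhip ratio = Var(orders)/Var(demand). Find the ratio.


BW = 7355.7338 / 2472.6301 = 2.9749

2.9749


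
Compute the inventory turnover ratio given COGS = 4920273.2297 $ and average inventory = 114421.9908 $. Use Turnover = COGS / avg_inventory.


Turnover = 4920273.2297 / 114421.9908 = 43.0011

43.0011


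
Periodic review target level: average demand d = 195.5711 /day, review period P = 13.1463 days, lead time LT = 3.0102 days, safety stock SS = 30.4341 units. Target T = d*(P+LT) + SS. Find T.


P + LT = 16.1565
d*(P+LT) = 195.5711 * 16.1565 = 3159.7445
T = 3159.7445 + 30.4341 = 3190.1786

3190.1786 units


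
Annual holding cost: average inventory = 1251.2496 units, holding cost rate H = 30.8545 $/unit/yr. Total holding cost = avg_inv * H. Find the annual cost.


Cost = 1251.2496 * 30.8545 = 38606.6808

38606.6808 $/yr


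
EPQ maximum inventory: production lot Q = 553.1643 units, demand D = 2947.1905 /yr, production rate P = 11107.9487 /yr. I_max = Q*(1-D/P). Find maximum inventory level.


D/P = 0.2653
1 - D/P = 0.7347
I_max = 553.1643 * 0.7347 = 406.3973

406.3973 units


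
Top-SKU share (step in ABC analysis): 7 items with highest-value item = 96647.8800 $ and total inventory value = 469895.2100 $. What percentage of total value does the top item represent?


Top item = 96647.8800
Total = 469895.2100
Percentage = 96647.8800 / 469895.2100 * 100 = 20.5680

20.5680%


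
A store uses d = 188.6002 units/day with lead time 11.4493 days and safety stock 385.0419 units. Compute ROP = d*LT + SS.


d*LT = 188.6002 * 11.4493 = 2159.3403
ROP = 2159.3403 + 385.0419 = 2544.3822

2544.3822 units


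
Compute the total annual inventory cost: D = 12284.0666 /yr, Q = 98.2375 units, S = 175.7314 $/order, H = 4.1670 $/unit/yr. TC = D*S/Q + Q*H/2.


Ordering cost = D*S/Q = 21974.2585
Holding cost = Q*H/2 = 204.6778
TC = 21974.2585 + 204.6778 = 22178.9364

22178.9364 $/yr


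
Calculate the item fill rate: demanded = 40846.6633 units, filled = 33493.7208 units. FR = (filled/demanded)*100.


FR = 33493.7208 / 40846.6633 * 100 = 81.9987

81.9987%


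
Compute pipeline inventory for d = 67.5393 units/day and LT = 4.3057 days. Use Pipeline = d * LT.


Pipeline = 67.5393 * 4.3057 = 290.8040

290.8040 units


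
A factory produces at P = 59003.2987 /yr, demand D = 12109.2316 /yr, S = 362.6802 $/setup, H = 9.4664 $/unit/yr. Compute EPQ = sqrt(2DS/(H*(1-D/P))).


1 - D/P = 1 - 0.2052 = 0.7948
H*(1-D/P) = 7.5236
2DS = 8783557.0771
EPQ = sqrt(1167465.2652) = 1080.4931

1080.4931 units


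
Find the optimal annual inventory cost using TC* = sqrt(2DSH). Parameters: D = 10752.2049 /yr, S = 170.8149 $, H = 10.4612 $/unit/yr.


2*D*S*H = 38426849.8842
TC* = sqrt(38426849.8842) = 6198.9394

6198.9394 $/yr


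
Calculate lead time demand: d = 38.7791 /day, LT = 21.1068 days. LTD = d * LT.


LTD = 38.7791 * 21.1068 = 818.5027

818.5027 units


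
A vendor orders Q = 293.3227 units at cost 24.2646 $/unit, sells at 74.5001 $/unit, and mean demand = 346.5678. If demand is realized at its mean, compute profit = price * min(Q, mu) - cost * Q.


Sales at mu = min(293.3227, 346.5678) = 293.3227
Revenue = 74.5001 * 293.3227 = 21852.5705
Total cost = 24.2646 * 293.3227 = 7117.3580
Profit = 21852.5705 - 7117.3580 = 14735.2125

14735.2125 $


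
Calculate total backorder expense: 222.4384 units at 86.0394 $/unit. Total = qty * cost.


Total = 222.4384 * 86.0394 = 19138.4665

19138.4665 $


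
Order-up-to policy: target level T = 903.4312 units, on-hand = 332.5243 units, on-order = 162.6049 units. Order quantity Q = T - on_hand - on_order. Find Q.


Inventory position = OH + OO = 332.5243 + 162.6049 = 495.1292
Q = 903.4312 - 495.1292 = 408.3020

408.3020 units


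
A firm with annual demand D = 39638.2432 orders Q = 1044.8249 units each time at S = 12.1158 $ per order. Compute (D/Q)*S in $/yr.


Number of orders = D/Q = 37.9377
Cost = 37.9377 * 12.1158 = 459.6455

459.6455 $/yr


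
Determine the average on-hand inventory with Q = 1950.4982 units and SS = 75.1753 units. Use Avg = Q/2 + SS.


Q/2 = 975.2491
Avg = 975.2491 + 75.1753 = 1050.4244

1050.4244 units


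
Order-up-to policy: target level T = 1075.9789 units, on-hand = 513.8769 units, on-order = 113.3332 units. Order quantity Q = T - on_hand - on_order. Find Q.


Inventory position = OH + OO = 513.8769 + 113.3332 = 627.2101
Q = 1075.9789 - 627.2101 = 448.7688

448.7688 units


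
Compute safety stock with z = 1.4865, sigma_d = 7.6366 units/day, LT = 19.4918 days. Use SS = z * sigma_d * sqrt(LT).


sqrt(LT) = sqrt(19.4918) = 4.4150
SS = 1.4865 * 7.6366 * 4.4150 = 50.1177

50.1177 units


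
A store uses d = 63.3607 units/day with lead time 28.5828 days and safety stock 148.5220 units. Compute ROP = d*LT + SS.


d*LT = 63.3607 * 28.5828 = 1811.0262
ROP = 1811.0262 + 148.5220 = 1959.5482

1959.5482 units


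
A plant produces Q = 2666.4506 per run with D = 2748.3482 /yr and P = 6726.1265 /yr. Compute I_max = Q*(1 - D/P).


D/P = 0.4086
1 - D/P = 0.5914
I_max = 2666.4506 * 0.5914 = 1576.9179

1576.9179 units


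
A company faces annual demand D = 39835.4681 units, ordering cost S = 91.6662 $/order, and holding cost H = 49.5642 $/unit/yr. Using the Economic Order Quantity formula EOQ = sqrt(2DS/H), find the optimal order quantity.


2*D*S = 2 * 39835.4681 * 91.6662 = 7303131.9719
2*D*S/H = 147346.9152
EOQ = sqrt(147346.9152) = 383.8579

383.8579 units


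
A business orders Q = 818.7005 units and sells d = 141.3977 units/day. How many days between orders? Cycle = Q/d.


Cycle = 818.7005 / 141.3977 = 5.7901

5.7901 days


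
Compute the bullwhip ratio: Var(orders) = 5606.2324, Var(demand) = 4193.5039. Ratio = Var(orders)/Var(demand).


BW = 5606.2324 / 4193.5039 = 1.3369

1.3369


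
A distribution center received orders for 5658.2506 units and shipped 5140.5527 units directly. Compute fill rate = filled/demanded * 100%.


FR = 5140.5527 / 5658.2506 * 100 = 90.8506

90.8506%


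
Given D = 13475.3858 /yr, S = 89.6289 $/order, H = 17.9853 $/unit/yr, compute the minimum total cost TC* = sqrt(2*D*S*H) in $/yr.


2*D*S*H = 43444715.3781
TC* = sqrt(43444715.3781) = 6591.2605

6591.2605 $/yr


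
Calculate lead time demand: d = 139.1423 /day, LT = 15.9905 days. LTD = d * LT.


LTD = 139.1423 * 15.9905 = 2224.9549

2224.9549 units


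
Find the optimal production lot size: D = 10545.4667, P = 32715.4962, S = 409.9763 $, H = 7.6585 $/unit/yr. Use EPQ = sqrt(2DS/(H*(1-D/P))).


1 - D/P = 1 - 0.3223 = 0.6777
H*(1-D/P) = 5.1899
2DS = 8646782.8389
EPQ = sqrt(1666088.5354) = 1290.7705

1290.7705 units


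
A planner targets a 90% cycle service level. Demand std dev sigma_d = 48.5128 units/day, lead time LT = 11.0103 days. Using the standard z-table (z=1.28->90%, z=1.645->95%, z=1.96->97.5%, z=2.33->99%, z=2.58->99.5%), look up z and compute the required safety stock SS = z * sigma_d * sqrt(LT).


From the table, SL = 90% corresponds to z = 1.28
sqrt(LT) = sqrt(11.0103) = 3.3182
SS = 1.28 * 48.5128 * 3.3182 = 206.0468

206.0468 units


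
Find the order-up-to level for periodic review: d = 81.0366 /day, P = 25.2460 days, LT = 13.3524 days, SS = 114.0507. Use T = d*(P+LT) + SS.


P + LT = 38.5984
d*(P+LT) = 81.0366 * 38.5984 = 3127.8831
T = 3127.8831 + 114.0507 = 3241.9338

3241.9338 units


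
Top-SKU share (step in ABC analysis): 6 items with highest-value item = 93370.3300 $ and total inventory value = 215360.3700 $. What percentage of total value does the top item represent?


Top item = 93370.3300
Total = 215360.3700
Percentage = 93370.3300 / 215360.3700 * 100 = 43.3554

43.3554%


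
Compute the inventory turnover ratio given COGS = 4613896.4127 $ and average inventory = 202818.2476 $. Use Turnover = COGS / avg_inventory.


Turnover = 4613896.4127 / 202818.2476 = 22.7489

22.7489


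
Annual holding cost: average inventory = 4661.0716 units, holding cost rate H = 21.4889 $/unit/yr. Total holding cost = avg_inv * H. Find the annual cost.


Cost = 4661.0716 * 21.4889 = 100161.3015

100161.3015 $/yr


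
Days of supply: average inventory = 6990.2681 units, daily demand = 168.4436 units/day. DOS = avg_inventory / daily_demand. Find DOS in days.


DOS = 6990.2681 / 168.4436 = 41.4992

41.4992 days


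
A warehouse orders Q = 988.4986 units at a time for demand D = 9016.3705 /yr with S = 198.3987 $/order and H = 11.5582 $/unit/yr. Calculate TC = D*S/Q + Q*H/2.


Ordering cost = D*S/Q = 1809.6497
Holding cost = Q*H/2 = 5712.6323
TC = 1809.6497 + 5712.6323 = 7522.2820

7522.2820 $/yr


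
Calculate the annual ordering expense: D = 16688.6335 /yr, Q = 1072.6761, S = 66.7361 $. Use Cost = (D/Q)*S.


Number of orders = D/Q = 15.5579
Cost = 15.5579 * 66.7361 = 1038.2764

1038.2764 $/yr


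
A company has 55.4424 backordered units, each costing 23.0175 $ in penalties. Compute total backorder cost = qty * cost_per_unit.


Total = 55.4424 * 23.0175 = 1276.1454

1276.1454 $


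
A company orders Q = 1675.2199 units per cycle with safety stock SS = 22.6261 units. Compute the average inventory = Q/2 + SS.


Q/2 = 837.6100
Avg = 837.6100 + 22.6261 = 860.2360

860.2360 units


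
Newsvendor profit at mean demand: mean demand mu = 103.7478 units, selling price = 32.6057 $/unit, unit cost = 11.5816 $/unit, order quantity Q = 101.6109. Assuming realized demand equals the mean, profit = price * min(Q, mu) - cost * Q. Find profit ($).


Sales at mu = min(101.6109, 103.7478) = 101.6109
Revenue = 32.6057 * 101.6109 = 3313.0945
Total cost = 11.5816 * 101.6109 = 1176.8168
Profit = 3313.0945 - 1176.8168 = 2136.2777

2136.2777 $


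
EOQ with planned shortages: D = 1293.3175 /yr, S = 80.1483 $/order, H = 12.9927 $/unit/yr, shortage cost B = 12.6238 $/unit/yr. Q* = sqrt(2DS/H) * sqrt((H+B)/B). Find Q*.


sqrt(2DS/H) = 126.3179
sqrt((H+B)/B) = 1.4245
Q* = 126.3179 * 1.4245 = 179.9409

179.9409 units


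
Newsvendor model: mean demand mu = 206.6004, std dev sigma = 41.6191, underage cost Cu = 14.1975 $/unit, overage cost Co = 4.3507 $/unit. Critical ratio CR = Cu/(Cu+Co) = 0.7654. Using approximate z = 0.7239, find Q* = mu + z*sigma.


CR = Cu/(Cu+Co) = 14.1975/(14.1975+4.3507) = 0.7654
z = 0.7239
Q* = 206.6004 + 0.7239 * 41.6191 = 236.7285

236.7285 units


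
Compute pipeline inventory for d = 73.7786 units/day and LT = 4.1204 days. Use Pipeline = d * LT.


Pipeline = 73.7786 * 4.1204 = 303.9973

303.9973 units


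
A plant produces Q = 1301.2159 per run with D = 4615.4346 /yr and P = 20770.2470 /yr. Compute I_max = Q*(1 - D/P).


D/P = 0.2222
1 - D/P = 0.7778
I_max = 1301.2159 * 0.7778 = 1012.0678

1012.0678 units


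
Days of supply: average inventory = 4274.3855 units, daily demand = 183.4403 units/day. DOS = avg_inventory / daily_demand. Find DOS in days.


DOS = 4274.3855 / 183.4403 = 23.3012

23.3012 days


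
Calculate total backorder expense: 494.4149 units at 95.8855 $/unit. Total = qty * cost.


Total = 494.4149 * 95.8855 = 47407.2199

47407.2199 $


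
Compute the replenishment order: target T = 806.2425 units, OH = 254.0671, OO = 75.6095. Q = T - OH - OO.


Inventory position = OH + OO = 254.0671 + 75.6095 = 329.6766
Q = 806.2425 - 329.6766 = 476.5659

476.5659 units


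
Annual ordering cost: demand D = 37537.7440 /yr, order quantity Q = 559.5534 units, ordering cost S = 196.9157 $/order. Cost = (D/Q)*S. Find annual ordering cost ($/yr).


Number of orders = D/Q = 67.0852
Cost = 67.0852 * 196.9157 = 13210.1264

13210.1264 $/yr


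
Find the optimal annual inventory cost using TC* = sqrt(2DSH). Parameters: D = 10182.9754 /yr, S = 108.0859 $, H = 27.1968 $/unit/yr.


2*D*S*H = 59867557.6360
TC* = sqrt(59867557.6360) = 7737.4129

7737.4129 $/yr


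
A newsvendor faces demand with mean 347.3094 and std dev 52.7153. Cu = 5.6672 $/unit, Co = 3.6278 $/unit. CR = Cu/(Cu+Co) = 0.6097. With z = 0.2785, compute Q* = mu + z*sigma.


CR = Cu/(Cu+Co) = 5.6672/(5.6672+3.6278) = 0.6097
z = 0.2785
Q* = 347.3094 + 0.2785 * 52.7153 = 361.9906

361.9906 units


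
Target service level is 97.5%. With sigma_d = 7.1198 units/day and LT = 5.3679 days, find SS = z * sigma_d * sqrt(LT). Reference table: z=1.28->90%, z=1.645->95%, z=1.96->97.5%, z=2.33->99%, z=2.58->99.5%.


From the table, SL = 97.5% corresponds to z = 1.96
sqrt(LT) = sqrt(5.3679) = 2.3169
SS = 1.96 * 7.1198 * 2.3169 = 32.3315

32.3315 units


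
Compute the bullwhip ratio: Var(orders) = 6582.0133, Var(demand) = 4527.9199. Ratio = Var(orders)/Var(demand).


BW = 6582.0133 / 4527.9199 = 1.4537

1.4537


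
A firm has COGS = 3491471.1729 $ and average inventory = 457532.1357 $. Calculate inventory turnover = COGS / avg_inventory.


Turnover = 3491471.1729 / 457532.1357 = 7.6311

7.6311


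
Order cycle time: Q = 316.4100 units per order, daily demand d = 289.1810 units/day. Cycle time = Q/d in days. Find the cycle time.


Cycle = 316.4100 / 289.1810 = 1.0942

1.0942 days


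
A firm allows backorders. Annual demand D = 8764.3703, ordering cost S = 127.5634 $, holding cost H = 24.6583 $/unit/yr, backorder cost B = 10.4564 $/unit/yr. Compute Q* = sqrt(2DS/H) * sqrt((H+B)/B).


sqrt(2DS/H) = 301.1319
sqrt((H+B)/B) = 1.8325
Q* = 301.1319 * 1.8325 = 551.8362

551.8362 units


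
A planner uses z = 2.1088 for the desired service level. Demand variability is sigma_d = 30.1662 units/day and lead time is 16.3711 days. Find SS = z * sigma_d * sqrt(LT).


sqrt(LT) = sqrt(16.3711) = 4.0461
SS = 2.1088 * 30.1662 * 4.0461 = 257.3919

257.3919 units


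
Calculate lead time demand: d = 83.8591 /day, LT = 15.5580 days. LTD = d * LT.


LTD = 83.8591 * 15.5580 = 1304.6799

1304.6799 units


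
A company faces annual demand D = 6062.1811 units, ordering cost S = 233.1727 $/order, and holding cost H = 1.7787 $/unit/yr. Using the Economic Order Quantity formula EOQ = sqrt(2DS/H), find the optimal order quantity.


2*D*S = 2 * 6062.1811 * 233.1727 = 2827070.2700
2*D*S/H = 1589402.5243
EOQ = sqrt(1589402.5243) = 1260.7151

1260.7151 units


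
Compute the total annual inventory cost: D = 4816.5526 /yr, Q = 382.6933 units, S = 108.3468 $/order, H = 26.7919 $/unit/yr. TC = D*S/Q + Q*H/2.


Ordering cost = D*S/Q = 1363.6457
Holding cost = Q*H/2 = 5126.5403
TC = 1363.6457 + 5126.5403 = 6490.1860

6490.1860 $/yr


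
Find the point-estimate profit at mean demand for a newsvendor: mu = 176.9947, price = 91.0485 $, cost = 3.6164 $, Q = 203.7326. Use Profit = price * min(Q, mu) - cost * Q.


Sales at mu = min(203.7326, 176.9947) = 176.9947
Revenue = 91.0485 * 176.9947 = 16115.1019
Total cost = 3.6164 * 203.7326 = 736.7786
Profit = 16115.1019 - 736.7786 = 15378.3234

15378.3234 $


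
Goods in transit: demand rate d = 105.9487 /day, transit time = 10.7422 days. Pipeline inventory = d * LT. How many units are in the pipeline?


Pipeline = 105.9487 * 10.7422 = 1138.1221

1138.1221 units


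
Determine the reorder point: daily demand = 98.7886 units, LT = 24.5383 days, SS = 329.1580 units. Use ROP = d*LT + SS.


d*LT = 98.7886 * 24.5383 = 2424.1043
ROP = 2424.1043 + 329.1580 = 2753.2623

2753.2623 units


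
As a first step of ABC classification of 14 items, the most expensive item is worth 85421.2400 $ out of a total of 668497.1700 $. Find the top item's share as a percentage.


Top item = 85421.2400
Total = 668497.1700
Percentage = 85421.2400 / 668497.1700 * 100 = 12.7781

12.7781%


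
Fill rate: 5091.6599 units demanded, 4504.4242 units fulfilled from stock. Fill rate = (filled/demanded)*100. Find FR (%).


FR = 4504.4242 / 5091.6599 * 100 = 88.4667

88.4667%


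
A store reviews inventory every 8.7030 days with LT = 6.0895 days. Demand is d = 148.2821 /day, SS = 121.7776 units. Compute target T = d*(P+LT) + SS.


P + LT = 14.7925
d*(P+LT) = 148.2821 * 14.7925 = 2193.4630
T = 2193.4630 + 121.7776 = 2315.2406

2315.2406 units


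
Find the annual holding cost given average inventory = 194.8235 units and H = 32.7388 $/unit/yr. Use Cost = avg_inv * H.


Cost = 194.8235 * 32.7388 = 6378.2876

6378.2876 $/yr


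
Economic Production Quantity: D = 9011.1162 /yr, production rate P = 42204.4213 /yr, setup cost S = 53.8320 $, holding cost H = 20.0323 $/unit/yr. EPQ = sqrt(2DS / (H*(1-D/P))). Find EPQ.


1 - D/P = 1 - 0.2135 = 0.7865
H*(1-D/P) = 15.7552
2DS = 970172.8146
EPQ = sqrt(61578.0224) = 248.1492

248.1492 units


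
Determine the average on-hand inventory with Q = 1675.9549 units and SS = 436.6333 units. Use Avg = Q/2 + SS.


Q/2 = 837.9774
Avg = 837.9774 + 436.6333 = 1274.6108

1274.6108 units


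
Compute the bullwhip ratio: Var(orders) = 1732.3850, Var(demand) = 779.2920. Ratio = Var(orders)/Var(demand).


BW = 1732.3850 / 779.2920 = 2.2230

2.2230


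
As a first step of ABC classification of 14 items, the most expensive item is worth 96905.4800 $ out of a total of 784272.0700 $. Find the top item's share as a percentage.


Top item = 96905.4800
Total = 784272.0700
Percentage = 96905.4800 / 784272.0700 * 100 = 12.3561

12.3561%


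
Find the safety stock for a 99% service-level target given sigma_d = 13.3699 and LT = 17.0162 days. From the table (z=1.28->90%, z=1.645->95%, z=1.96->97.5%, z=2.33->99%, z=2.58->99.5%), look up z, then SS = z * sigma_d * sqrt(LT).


From the table, SL = 99% corresponds to z = 2.33
sqrt(LT) = sqrt(17.0162) = 4.1251
SS = 2.33 * 13.3699 * 4.1251 = 128.5036

128.5036 units


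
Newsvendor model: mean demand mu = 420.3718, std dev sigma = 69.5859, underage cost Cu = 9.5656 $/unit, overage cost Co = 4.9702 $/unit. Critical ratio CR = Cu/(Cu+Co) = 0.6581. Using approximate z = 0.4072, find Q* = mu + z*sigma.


CR = Cu/(Cu+Co) = 9.5656/(9.5656+4.9702) = 0.6581
z = 0.4072
Q* = 420.3718 + 0.4072 * 69.5859 = 448.7072

448.7072 units


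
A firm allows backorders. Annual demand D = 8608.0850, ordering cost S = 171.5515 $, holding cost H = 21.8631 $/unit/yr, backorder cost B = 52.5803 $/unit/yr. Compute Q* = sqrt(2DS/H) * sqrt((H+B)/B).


sqrt(2DS/H) = 367.5443
sqrt((H+B)/B) = 1.1899
Q* = 367.5443 * 1.1899 = 437.3320

437.3320 units


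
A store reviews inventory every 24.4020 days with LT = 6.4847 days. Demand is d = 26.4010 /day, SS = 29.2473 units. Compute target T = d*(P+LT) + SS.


P + LT = 30.8867
d*(P+LT) = 26.4010 * 30.8867 = 815.4398
T = 815.4398 + 29.2473 = 844.6871

844.6871 units


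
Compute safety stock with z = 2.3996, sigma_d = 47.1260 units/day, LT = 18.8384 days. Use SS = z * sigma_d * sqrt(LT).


sqrt(LT) = sqrt(18.8384) = 4.3403
SS = 2.3996 * 47.1260 * 4.3403 = 490.8191

490.8191 units


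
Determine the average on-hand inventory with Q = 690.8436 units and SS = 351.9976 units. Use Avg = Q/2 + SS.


Q/2 = 345.4218
Avg = 345.4218 + 351.9976 = 697.4194

697.4194 units


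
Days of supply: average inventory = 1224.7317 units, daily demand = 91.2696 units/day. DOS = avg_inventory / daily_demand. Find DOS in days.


DOS = 1224.7317 / 91.2696 = 13.4188

13.4188 days


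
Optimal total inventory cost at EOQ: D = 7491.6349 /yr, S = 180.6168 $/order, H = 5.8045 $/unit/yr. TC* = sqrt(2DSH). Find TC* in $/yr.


2*D*S*H = 15708313.4560
TC* = sqrt(15708313.4560) = 3963.3715

3963.3715 $/yr


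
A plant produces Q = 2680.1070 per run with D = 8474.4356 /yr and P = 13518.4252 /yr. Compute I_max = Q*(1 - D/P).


D/P = 0.6269
1 - D/P = 0.3731
I_max = 2680.1070 * 0.3731 = 1000.0005

1000.0005 units


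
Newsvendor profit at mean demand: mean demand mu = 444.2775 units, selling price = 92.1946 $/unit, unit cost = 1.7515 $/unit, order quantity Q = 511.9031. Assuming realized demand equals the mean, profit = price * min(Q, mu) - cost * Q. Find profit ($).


Sales at mu = min(511.9031, 444.2775) = 444.2775
Revenue = 92.1946 * 444.2775 = 40959.9864
Total cost = 1.7515 * 511.9031 = 896.5983
Profit = 40959.9864 - 896.5983 = 40063.3881

40063.3881 $


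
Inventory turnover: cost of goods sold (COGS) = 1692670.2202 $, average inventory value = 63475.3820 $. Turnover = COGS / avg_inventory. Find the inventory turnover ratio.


Turnover = 1692670.2202 / 63475.3820 = 26.6666

26.6666


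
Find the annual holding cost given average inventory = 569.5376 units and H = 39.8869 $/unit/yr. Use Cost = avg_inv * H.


Cost = 569.5376 * 39.8869 = 22717.0893

22717.0893 $/yr


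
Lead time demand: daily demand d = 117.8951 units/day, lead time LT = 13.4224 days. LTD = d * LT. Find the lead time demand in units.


LTD = 117.8951 * 13.4224 = 1582.4352

1582.4352 units


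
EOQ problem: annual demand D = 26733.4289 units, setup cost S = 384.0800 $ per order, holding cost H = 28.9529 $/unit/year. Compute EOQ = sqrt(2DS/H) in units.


2*D*S = 2 * 26733.4289 * 384.0800 = 20535550.7438
2*D*S/H = 709274.3989
EOQ = sqrt(709274.3989) = 842.1843

842.1843 units


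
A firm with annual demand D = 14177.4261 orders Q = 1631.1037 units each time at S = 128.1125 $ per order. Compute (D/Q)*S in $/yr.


Number of orders = D/Q = 8.6919
Cost = 8.6919 * 128.1125 = 1113.5439

1113.5439 $/yr


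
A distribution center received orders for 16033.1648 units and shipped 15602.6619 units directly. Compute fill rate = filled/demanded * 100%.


FR = 15602.6619 / 16033.1648 * 100 = 97.3149

97.3149%


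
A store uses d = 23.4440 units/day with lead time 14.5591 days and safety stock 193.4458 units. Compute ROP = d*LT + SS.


d*LT = 23.4440 * 14.5591 = 341.3235
ROP = 341.3235 + 193.4458 = 534.7693

534.7693 units


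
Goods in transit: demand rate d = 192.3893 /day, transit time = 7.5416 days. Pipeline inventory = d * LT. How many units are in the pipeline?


Pipeline = 192.3893 * 7.5416 = 1450.9231

1450.9231 units


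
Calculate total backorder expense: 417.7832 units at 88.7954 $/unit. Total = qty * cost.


Total = 417.7832 * 88.7954 = 37097.2264

37097.2264 $


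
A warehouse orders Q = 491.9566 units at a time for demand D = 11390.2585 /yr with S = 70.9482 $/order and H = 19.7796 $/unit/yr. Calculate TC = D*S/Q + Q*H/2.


Ordering cost = D*S/Q = 1642.6618
Holding cost = Q*H/2 = 4865.3524
TC = 1642.6618 + 4865.3524 = 6508.0142

6508.0142 $/yr


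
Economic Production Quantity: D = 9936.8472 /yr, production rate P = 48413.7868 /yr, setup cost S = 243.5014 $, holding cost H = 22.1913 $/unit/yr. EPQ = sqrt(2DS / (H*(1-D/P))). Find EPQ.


1 - D/P = 1 - 0.2052 = 0.7948
H*(1-D/P) = 17.6366
2DS = 4839272.4096
EPQ = sqrt(274388.4693) = 523.8210

523.8210 units


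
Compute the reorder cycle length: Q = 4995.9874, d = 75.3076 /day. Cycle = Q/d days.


Cycle = 4995.9874 / 75.3076 = 66.3411

66.3411 days


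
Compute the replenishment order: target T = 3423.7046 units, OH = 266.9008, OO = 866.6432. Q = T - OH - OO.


Inventory position = OH + OO = 266.9008 + 866.6432 = 1133.5440
Q = 3423.7046 - 1133.5440 = 2290.1606

2290.1606 units


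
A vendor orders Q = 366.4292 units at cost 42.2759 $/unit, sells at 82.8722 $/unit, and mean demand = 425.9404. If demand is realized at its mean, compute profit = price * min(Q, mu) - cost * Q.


Sales at mu = min(366.4292, 425.9404) = 366.4292
Revenue = 82.8722 * 366.4292 = 30366.7939
Total cost = 42.2759 * 366.4292 = 15491.1242
Profit = 30366.7939 - 15491.1242 = 14875.6697

14875.6697 $


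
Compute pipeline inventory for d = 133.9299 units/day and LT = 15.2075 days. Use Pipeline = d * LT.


Pipeline = 133.9299 * 15.2075 = 2036.7390

2036.7390 units


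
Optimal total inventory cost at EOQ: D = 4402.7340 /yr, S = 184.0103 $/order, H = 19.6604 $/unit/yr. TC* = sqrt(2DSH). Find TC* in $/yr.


2*D*S*H = 31855683.3703
TC* = sqrt(31855683.3703) = 5644.0839

5644.0839 $/yr


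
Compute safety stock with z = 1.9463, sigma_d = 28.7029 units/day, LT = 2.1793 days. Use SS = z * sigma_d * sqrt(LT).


sqrt(LT) = sqrt(2.1793) = 1.4762
SS = 1.9463 * 28.7029 * 1.4762 = 82.4696

82.4696 units
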